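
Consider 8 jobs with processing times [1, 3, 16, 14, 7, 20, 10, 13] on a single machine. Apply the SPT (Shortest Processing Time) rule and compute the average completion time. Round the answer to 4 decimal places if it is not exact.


Sort jobs by processing time (SPT order): [1, 3, 7, 10, 13, 14, 16, 20]
Compute completion times sequentially:
  Job 1: processing = 1, completes at 1
  Job 2: processing = 3, completes at 4
  Job 3: processing = 7, completes at 11
  Job 4: processing = 10, completes at 21
  Job 5: processing = 13, completes at 34
  Job 6: processing = 14, completes at 48
  Job 7: processing = 16, completes at 64
  Job 8: processing = 20, completes at 84
Sum of completion times = 267
Average completion time = 267/8 = 33.375

33.375


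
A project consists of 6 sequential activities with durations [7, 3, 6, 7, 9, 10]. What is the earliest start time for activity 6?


Activity 6 starts after activities 1 through 5 complete.
Predecessor durations: [7, 3, 6, 7, 9]
ES = 7 + 3 + 6 + 7 + 9 = 32

32


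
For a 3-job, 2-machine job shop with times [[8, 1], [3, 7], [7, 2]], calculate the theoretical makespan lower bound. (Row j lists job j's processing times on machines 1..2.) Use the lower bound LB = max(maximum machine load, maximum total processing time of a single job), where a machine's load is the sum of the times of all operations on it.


Machine loads:
  Machine 1: 8 + 3 + 7 = 18
  Machine 2: 1 + 7 + 2 = 10
Max machine load = 18
Job totals:
  Job 1: 9
  Job 2: 10
  Job 3: 9
Max job total = 10
Lower bound = max(18, 10) = 18

18


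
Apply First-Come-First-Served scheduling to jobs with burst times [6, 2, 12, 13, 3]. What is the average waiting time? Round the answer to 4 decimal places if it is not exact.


FCFS order (as given): [6, 2, 12, 13, 3]
Waiting times:
  Job 1: wait = 0
  Job 2: wait = 6
  Job 3: wait = 8
  Job 4: wait = 20
  Job 5: wait = 33
Sum of waiting times = 67
Average waiting time = 67/5 = 13.4

13.4


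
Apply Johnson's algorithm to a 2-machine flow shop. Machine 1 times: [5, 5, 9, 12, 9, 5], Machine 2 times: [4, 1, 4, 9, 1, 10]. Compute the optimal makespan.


Apply Johnson's rule:
  Group 1 (a <= b): [(6, 5, 10)]
  Group 2 (a > b): [(4, 12, 9), (1, 5, 4), (3, 9, 4), (2, 5, 1), (5, 9, 1)]
Optimal job order: [6, 4, 1, 3, 2, 5]
Schedule:
  Job 6: M1 done at 5, M2 done at 15
  Job 4: M1 done at 17, M2 done at 26
  Job 1: M1 done at 22, M2 done at 30
  Job 3: M1 done at 31, M2 done at 35
  Job 2: M1 done at 36, M2 done at 37
  Job 5: M1 done at 45, M2 done at 46
Makespan = 46

46


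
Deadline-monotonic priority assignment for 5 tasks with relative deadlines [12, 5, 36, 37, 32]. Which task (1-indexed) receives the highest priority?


Sort tasks by relative deadline (ascending):
  Task 2: deadline = 5
  Task 1: deadline = 12
  Task 5: deadline = 32
  Task 3: deadline = 36
  Task 4: deadline = 37
Priority order (highest first): [2, 1, 5, 3, 4]
Highest priority task = 2

2


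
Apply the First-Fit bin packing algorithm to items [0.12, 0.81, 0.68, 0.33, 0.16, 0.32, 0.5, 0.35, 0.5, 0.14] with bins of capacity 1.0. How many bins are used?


Place items sequentially using First-Fit:
  Item 0.12 -> new Bin 1
  Item 0.81 -> Bin 1 (now 0.93)
  Item 0.68 -> new Bin 2
  Item 0.33 -> new Bin 3
  Item 0.16 -> Bin 2 (now 0.84)
  Item 0.32 -> Bin 3 (now 0.65)
  Item 0.5 -> new Bin 4
  Item 0.35 -> Bin 3 (now 1.0)
  Item 0.5 -> Bin 4 (now 1.0)
  Item 0.14 -> Bin 2 (now 0.98)
Total bins used = 4

4


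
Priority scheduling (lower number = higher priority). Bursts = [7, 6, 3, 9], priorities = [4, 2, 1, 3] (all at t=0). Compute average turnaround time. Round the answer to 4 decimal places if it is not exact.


Sort by priority (ascending = highest first):
Order: [(1, 3), (2, 6), (3, 9), (4, 7)]
Completion times:
  Priority 1, burst=3, C=3
  Priority 2, burst=6, C=9
  Priority 3, burst=9, C=18
  Priority 4, burst=7, C=25
Average turnaround = 55/4 = 13.75

13.75


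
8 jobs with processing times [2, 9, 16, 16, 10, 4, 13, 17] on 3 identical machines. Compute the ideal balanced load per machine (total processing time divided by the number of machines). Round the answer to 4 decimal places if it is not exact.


Total processing time = 2 + 9 + 16 + 16 + 10 + 4 + 13 + 17 = 87
Number of machines = 3
Ideal balanced load = 87 / 3 = 29.0

29.0


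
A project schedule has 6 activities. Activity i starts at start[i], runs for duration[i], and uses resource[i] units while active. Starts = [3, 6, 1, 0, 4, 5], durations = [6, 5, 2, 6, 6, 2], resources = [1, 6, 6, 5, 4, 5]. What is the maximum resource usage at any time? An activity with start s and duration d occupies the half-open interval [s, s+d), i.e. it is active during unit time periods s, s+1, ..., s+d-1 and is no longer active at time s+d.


Each activity i is active on [start_i, start_i + duration_i).
Compute total resource usage per time slot:
  t=0: active resources = [5], total = 5
  t=1: active resources = [6, 5], total = 11
  t=2: active resources = [6, 5], total = 11
  t=3: active resources = [1, 5], total = 6
  t=4: active resources = [1, 5, 4], total = 10
  t=5: active resources = [1, 5, 4, 5], total = 15
  t=6: active resources = [1, 6, 4, 5], total = 16
  t=7: active resources = [1, 6, 4], total = 11
  t=8: active resources = [1, 6, 4], total = 11
  t=9: active resources = [6, 4], total = 10
  t=10: active resources = [6], total = 6
Peak resource demand = 16

16


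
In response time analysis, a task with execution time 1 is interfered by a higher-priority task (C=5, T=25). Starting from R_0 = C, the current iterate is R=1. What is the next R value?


R_next = C + ceil(R_prev / T_hp) * C_hp
ceil(1 / 25) = ceil(0.04) = 1
Interference = 1 * 5 = 5
R_next = 1 + 5 = 6

6


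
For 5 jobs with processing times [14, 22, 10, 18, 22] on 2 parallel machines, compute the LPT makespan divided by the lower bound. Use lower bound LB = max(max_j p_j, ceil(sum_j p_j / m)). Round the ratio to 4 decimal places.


LPT order: [22, 22, 18, 14, 10]
Machine loads after assignment: [40, 46]
LPT makespan = 46
Lower bound = max(max_job, ceil(total/2)) = max(22, 43) = 43
Ratio = 46 / 43 = 1.0698

1.0698


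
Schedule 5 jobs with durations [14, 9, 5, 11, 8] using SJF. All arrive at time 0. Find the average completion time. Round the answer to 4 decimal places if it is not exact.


SJF order (ascending): [5, 8, 9, 11, 14]
Completion times:
  Job 1: burst=5, C=5
  Job 2: burst=8, C=13
  Job 3: burst=9, C=22
  Job 4: burst=11, C=33
  Job 5: burst=14, C=47
Average completion = 120/5 = 24.0

24.0


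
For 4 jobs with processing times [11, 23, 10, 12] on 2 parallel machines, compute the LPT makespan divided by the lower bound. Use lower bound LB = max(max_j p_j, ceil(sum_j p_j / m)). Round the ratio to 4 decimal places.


LPT order: [23, 12, 11, 10]
Machine loads after assignment: [33, 23]
LPT makespan = 33
Lower bound = max(max_job, ceil(total/2)) = max(23, 28) = 28
Ratio = 33 / 28 = 1.1786

1.1786


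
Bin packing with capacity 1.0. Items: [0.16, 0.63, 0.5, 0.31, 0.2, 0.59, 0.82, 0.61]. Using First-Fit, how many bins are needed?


Place items sequentially using First-Fit:
  Item 0.16 -> new Bin 1
  Item 0.63 -> Bin 1 (now 0.79)
  Item 0.5 -> new Bin 2
  Item 0.31 -> Bin 2 (now 0.81)
  Item 0.2 -> Bin 1 (now 0.99)
  Item 0.59 -> new Bin 3
  Item 0.82 -> new Bin 4
  Item 0.61 -> new Bin 5
Total bins used = 5

5


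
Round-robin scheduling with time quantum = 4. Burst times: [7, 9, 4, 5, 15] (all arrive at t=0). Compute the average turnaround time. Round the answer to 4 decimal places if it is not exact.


Time quantum = 4
Execution trace:
  J1 runs 4 units, time = 4
  J2 runs 4 units, time = 8
  J3 runs 4 units, time = 12
  J4 runs 4 units, time = 16
  J5 runs 4 units, time = 20
  J1 runs 3 units, time = 23
  J2 runs 4 units, time = 27
  J4 runs 1 units, time = 28
  J5 runs 4 units, time = 32
  J2 runs 1 units, time = 33
  J5 runs 4 units, time = 37
  J5 runs 3 units, time = 40
Finish times: [23, 33, 12, 28, 40]
Average turnaround = 136/5 = 27.2

27.2


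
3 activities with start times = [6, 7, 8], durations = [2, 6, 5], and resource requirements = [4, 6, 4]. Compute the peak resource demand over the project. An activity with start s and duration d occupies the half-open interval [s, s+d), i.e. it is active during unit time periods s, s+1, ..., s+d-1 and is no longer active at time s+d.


Each activity i is active on [start_i, start_i + duration_i).
Compute total resource usage per time slot:
  t=0: active resources = [], total = 0
  t=1: active resources = [], total = 0
  t=2: active resources = [], total = 0
  t=3: active resources = [], total = 0
  t=4: active resources = [], total = 0
  t=5: active resources = [], total = 0
  t=6: active resources = [4], total = 4
  t=7: active resources = [4, 6], total = 10
  t=8: active resources = [6, 4], total = 10
  t=9: active resources = [6, 4], total = 10
  t=10: active resources = [6, 4], total = 10
  t=11: active resources = [6, 4], total = 10
  t=12: active resources = [6, 4], total = 10
Peak resource demand = 10

10


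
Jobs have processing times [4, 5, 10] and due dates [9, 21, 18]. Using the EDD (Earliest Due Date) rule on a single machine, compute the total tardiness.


Sort by due date (EDD order): [(4, 9), (10, 18), (5, 21)]
Compute completion times and tardiness:
  Job 1: p=4, d=9, C=4, tardiness=max(0,4-9)=0
  Job 2: p=10, d=18, C=14, tardiness=max(0,14-18)=0
  Job 3: p=5, d=21, C=19, tardiness=max(0,19-21)=0
Total tardiness = 0

0


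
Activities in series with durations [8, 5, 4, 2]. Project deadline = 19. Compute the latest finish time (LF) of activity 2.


LF(activity 2) = deadline - sum of successor durations
Successors: activities 3 through 4 with durations [4, 2]
Sum of successor durations = 6
LF = 19 - 6 = 13

13


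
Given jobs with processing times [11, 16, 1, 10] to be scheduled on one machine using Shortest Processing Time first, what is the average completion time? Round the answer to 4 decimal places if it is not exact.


Sort jobs by processing time (SPT order): [1, 10, 11, 16]
Compute completion times sequentially:
  Job 1: processing = 1, completes at 1
  Job 2: processing = 10, completes at 11
  Job 3: processing = 11, completes at 22
  Job 4: processing = 16, completes at 38
Sum of completion times = 72
Average completion time = 72/4 = 18.0

18.0


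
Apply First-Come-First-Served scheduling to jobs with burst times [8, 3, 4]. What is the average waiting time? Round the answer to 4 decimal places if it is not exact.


FCFS order (as given): [8, 3, 4]
Waiting times:
  Job 1: wait = 0
  Job 2: wait = 8
  Job 3: wait = 11
Sum of waiting times = 19
Average waiting time = 19/3 = 6.3333

6.3333


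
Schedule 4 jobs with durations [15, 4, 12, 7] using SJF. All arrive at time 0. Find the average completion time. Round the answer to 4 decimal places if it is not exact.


SJF order (ascending): [4, 7, 12, 15]
Completion times:
  Job 1: burst=4, C=4
  Job 2: burst=7, C=11
  Job 3: burst=12, C=23
  Job 4: burst=15, C=38
Average completion = 76/4 = 19.0

19.0


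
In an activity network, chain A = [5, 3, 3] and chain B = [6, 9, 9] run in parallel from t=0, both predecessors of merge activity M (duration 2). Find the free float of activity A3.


ES(A3) = sum of predecessors on chain A = 8
EF(A3) = ES + duration = 8 + 3 = 11
Successor of A3 is M. ES(M) = max(sum(A), sum(B)) = max(11, 24) = 24
Free float = ES(successor) - EF(current) = 24 - 11 = 13

13


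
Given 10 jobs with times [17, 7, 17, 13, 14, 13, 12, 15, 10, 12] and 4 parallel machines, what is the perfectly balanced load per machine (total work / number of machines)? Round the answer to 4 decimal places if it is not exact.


Total processing time = 17 + 7 + 17 + 13 + 14 + 13 + 12 + 15 + 10 + 12 = 130
Number of machines = 4
Ideal balanced load = 130 / 4 = 32.5

32.5


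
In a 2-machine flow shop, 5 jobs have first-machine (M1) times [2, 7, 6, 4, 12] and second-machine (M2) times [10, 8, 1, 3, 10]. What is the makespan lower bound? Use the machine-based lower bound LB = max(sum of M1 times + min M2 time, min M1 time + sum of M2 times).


LB1 = sum(M1 times) + min(M2 times) = 31 + 1 = 32
LB2 = min(M1 times) + sum(M2 times) = 2 + 32 = 34
Lower bound = max(LB1, LB2) = max(32, 34) = 34

34


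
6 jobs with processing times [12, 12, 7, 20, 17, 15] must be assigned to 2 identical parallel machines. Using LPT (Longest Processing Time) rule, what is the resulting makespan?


Sort jobs in decreasing order (LPT): [20, 17, 15, 12, 12, 7]
Assign each job to the least loaded machine:
  Machine 1: jobs [20, 12, 12], load = 44
  Machine 2: jobs [17, 15, 7], load = 39
Makespan = max load = 44

44


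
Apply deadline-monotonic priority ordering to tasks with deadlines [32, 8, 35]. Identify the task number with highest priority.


Sort tasks by relative deadline (ascending):
  Task 2: deadline = 8
  Task 1: deadline = 32
  Task 3: deadline = 35
Priority order (highest first): [2, 1, 3]
Highest priority task = 2

2


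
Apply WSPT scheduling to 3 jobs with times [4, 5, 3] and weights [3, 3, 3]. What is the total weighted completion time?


Compute p/w ratios and sort ascending (WSPT): [(3, 3), (4, 3), (5, 3)]
Compute weighted completion times:
  Job (p=3,w=3): C=3, w*C=3*3=9
  Job (p=4,w=3): C=7, w*C=3*7=21
  Job (p=5,w=3): C=12, w*C=3*12=36
Total weighted completion time = 66

66


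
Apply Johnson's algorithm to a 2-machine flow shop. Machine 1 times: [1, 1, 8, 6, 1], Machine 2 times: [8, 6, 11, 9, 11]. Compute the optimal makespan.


Apply Johnson's rule:
  Group 1 (a <= b): [(1, 1, 8), (2, 1, 6), (5, 1, 11), (4, 6, 9), (3, 8, 11)]
  Group 2 (a > b): []
Optimal job order: [1, 2, 5, 4, 3]
Schedule:
  Job 1: M1 done at 1, M2 done at 9
  Job 2: M1 done at 2, M2 done at 15
  Job 5: M1 done at 3, M2 done at 26
  Job 4: M1 done at 9, M2 done at 35
  Job 3: M1 done at 17, M2 done at 46
Makespan = 46

46


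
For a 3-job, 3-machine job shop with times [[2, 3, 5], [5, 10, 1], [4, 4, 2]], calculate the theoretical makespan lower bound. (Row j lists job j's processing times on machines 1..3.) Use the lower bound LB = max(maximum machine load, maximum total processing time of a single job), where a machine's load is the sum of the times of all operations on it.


Machine loads:
  Machine 1: 2 + 5 + 4 = 11
  Machine 2: 3 + 10 + 4 = 17
  Machine 3: 5 + 1 + 2 = 8
Max machine load = 17
Job totals:
  Job 1: 10
  Job 2: 16
  Job 3: 10
Max job total = 16
Lower bound = max(17, 16) = 17

17


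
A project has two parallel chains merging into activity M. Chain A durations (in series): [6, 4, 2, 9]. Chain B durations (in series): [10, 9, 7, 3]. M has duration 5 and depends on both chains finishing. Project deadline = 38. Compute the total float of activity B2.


Forward pass: ES(B2) = sum of predecessors on chain B = 10
EF = ES + duration = 10 + 9 = 19
Backward pass: LF(M) = deadline = 38; LS(M) = 38 - 5 = 33
LF(B2) = LS(M) - sum(successors on chain B) = 33 - 10 = 23
LS = LF - duration = 23 - 9 = 14
Total float = LS - ES = 14 - 10 = 4

4


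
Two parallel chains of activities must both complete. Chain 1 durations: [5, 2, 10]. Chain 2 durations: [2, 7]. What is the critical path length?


Path A total = 5 + 2 + 10 = 17
Path B total = 2 + 7 = 9
Critical path = longest path = max(17, 9) = 17

17


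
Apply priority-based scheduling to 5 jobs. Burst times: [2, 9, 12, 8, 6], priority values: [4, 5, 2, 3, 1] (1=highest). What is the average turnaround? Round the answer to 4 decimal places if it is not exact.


Sort by priority (ascending = highest first):
Order: [(1, 6), (2, 12), (3, 8), (4, 2), (5, 9)]
Completion times:
  Priority 1, burst=6, C=6
  Priority 2, burst=12, C=18
  Priority 3, burst=8, C=26
  Priority 4, burst=2, C=28
  Priority 5, burst=9, C=37
Average turnaround = 115/5 = 23.0

23.0


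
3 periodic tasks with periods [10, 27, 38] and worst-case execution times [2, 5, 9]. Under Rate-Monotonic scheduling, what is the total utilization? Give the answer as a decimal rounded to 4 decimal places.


Compute individual utilizations (exact fractions):
  Task 1: C/T = 2/10 = 1/5 (approx. 0.2)
  Task 2: C/T = 5/27 (approx. 0.1852)
  Task 3: C/T = 9/38 (approx. 0.2368)
Total utilization U = 1/5 + 5/27 + 9/38 = 3191/5130
Rounded to 4 decimal places: U = 0.6220
RM (Liu & Layland) bound for 3 tasks = 0.779763; compare with U = 3191/5130 (approx. 0.622027)
U <= bound, so schedulable by RM sufficient condition.

0.6220


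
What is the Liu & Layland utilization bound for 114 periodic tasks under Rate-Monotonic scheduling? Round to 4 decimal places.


Compute 2^(1/114) = 1.0060987606
Subtract 1: 1.0060987606 - 1 = 0.0060987606
Multiply by n: 114 * 0.0060987606 = 0.6952587084
Round to 4 dp: 0.6953

0.6953


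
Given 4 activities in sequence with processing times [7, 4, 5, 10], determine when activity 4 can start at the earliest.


Activity 4 starts after activities 1 through 3 complete.
Predecessor durations: [7, 4, 5]
ES = 7 + 4 + 5 = 16

16


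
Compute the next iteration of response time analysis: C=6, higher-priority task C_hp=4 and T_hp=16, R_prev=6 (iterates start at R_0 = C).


R_next = C + ceil(R_prev / T_hp) * C_hp
ceil(6 / 16) = ceil(0.375) = 1
Interference = 1 * 4 = 4
R_next = 6 + 4 = 10

10


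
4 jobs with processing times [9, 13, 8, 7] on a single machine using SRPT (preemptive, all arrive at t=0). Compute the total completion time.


Since all jobs arrive at t=0, SRPT equals SPT ordering.
SPT order: [7, 8, 9, 13]
Completion times:
  Job 1: p=7, C=7
  Job 2: p=8, C=15
  Job 3: p=9, C=24
  Job 4: p=13, C=37
Total completion time = 7 + 15 + 24 + 37 = 83

83


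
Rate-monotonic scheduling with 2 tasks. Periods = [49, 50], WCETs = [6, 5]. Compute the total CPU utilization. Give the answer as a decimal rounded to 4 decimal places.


Compute individual utilizations (exact fractions):
  Task 1: C/T = 6/49 (approx. 0.1224)
  Task 2: C/T = 5/50 = 1/10 (approx. 0.1)
Total utilization U = 6/49 + 1/10 = 109/490
Rounded to 4 decimal places: U = 0.2224
RM (Liu & Layland) bound for 2 tasks = 0.828427; compare with U = 109/490 (approx. 0.222449)
U <= bound, so schedulable by RM sufficient condition.

0.2224


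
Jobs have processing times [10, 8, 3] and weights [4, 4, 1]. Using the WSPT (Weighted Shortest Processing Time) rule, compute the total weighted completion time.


Compute p/w ratios and sort ascending (WSPT): [(8, 4), (10, 4), (3, 1)]
Compute weighted completion times:
  Job (p=8,w=4): C=8, w*C=4*8=32
  Job (p=10,w=4): C=18, w*C=4*18=72
  Job (p=3,w=1): C=21, w*C=1*21=21
Total weighted completion time = 125

125


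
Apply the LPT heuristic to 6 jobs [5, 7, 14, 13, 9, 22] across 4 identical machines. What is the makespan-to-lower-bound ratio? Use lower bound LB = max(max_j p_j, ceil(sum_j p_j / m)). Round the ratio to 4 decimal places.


LPT order: [22, 14, 13, 9, 7, 5]
Machine loads after assignment: [22, 14, 18, 16]
LPT makespan = 22
Lower bound = max(max_job, ceil(total/4)) = max(22, 18) = 22
Ratio = 22 / 22 = 1.0

1.0


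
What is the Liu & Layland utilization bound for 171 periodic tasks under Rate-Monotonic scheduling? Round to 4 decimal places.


Compute 2^(1/171) = 1.0040617188
Subtract 1: 1.0040617188 - 1 = 0.0040617188
Multiply by n: 171 * 0.0040617188 = 0.6945539148
Round to 4 dp: 0.6946

0.6946


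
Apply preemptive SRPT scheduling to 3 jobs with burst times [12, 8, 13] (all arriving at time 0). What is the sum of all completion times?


Since all jobs arrive at t=0, SRPT equals SPT ordering.
SPT order: [8, 12, 13]
Completion times:
  Job 1: p=8, C=8
  Job 2: p=12, C=20
  Job 3: p=13, C=33
Total completion time = 8 + 20 + 33 = 61

61


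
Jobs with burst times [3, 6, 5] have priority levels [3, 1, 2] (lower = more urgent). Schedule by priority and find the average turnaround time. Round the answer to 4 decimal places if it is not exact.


Sort by priority (ascending = highest first):
Order: [(1, 6), (2, 5), (3, 3)]
Completion times:
  Priority 1, burst=6, C=6
  Priority 2, burst=5, C=11
  Priority 3, burst=3, C=14
Average turnaround = 31/3 = 10.3333

10.3333


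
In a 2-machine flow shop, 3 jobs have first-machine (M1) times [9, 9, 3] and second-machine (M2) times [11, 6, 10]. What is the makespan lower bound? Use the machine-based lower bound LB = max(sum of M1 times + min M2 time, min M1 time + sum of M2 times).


LB1 = sum(M1 times) + min(M2 times) = 21 + 6 = 27
LB2 = min(M1 times) + sum(M2 times) = 3 + 27 = 30
Lower bound = max(LB1, LB2) = max(27, 30) = 30

30


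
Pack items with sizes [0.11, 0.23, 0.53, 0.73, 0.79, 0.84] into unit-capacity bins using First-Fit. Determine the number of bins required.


Place items sequentially using First-Fit:
  Item 0.11 -> new Bin 1
  Item 0.23 -> Bin 1 (now 0.34)
  Item 0.53 -> Bin 1 (now 0.87)
  Item 0.73 -> new Bin 2
  Item 0.79 -> new Bin 3
  Item 0.84 -> new Bin 4
Total bins used = 4

4


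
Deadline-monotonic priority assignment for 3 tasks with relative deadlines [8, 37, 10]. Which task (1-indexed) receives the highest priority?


Sort tasks by relative deadline (ascending):
  Task 1: deadline = 8
  Task 3: deadline = 10
  Task 2: deadline = 37
Priority order (highest first): [1, 3, 2]
Highest priority task = 1

1


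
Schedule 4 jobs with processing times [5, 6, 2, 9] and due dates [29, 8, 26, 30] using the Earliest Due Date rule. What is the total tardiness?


Sort by due date (EDD order): [(6, 8), (2, 26), (5, 29), (9, 30)]
Compute completion times and tardiness:
  Job 1: p=6, d=8, C=6, tardiness=max(0,6-8)=0
  Job 2: p=2, d=26, C=8, tardiness=max(0,8-26)=0
  Job 3: p=5, d=29, C=13, tardiness=max(0,13-29)=0
  Job 4: p=9, d=30, C=22, tardiness=max(0,22-30)=0
Total tardiness = 0

0


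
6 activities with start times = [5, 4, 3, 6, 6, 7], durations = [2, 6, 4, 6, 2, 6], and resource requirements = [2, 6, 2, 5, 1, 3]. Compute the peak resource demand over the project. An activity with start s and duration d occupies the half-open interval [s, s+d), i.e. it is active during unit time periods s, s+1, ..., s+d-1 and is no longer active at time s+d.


Each activity i is active on [start_i, start_i + duration_i).
Compute total resource usage per time slot:
  t=0: active resources = [], total = 0
  t=1: active resources = [], total = 0
  t=2: active resources = [], total = 0
  t=3: active resources = [2], total = 2
  t=4: active resources = [6, 2], total = 8
  t=5: active resources = [2, 6, 2], total = 10
  t=6: active resources = [2, 6, 2, 5, 1], total = 16
  t=7: active resources = [6, 5, 1, 3], total = 15
  t=8: active resources = [6, 5, 3], total = 14
  t=9: active resources = [6, 5, 3], total = 14
  t=10: active resources = [5, 3], total = 8
  t=11: active resources = [5, 3], total = 8
  t=12: active resources = [3], total = 3
Peak resource demand = 16

16


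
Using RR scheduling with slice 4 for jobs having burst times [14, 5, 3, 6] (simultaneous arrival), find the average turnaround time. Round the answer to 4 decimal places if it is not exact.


Time quantum = 4
Execution trace:
  J1 runs 4 units, time = 4
  J2 runs 4 units, time = 8
  J3 runs 3 units, time = 11
  J4 runs 4 units, time = 15
  J1 runs 4 units, time = 19
  J2 runs 1 units, time = 20
  J4 runs 2 units, time = 22
  J1 runs 4 units, time = 26
  J1 runs 2 units, time = 28
Finish times: [28, 20, 11, 22]
Average turnaround = 81/4 = 20.25

20.25


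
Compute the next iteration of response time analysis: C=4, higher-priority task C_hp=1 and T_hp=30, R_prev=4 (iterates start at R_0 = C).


R_next = C + ceil(R_prev / T_hp) * C_hp
ceil(4 / 30) = ceil(0.1333) = 1
Interference = 1 * 1 = 1
R_next = 4 + 1 = 5

5


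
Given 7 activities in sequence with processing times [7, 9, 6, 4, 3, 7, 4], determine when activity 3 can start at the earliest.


Activity 3 starts after activities 1 through 2 complete.
Predecessor durations: [7, 9]
ES = 7 + 9 = 16

16


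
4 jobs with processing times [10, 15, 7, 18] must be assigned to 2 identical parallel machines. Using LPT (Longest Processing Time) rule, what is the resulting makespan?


Sort jobs in decreasing order (LPT): [18, 15, 10, 7]
Assign each job to the least loaded machine:
  Machine 1: jobs [18, 7], load = 25
  Machine 2: jobs [15, 10], load = 25
Makespan = max load = 25

25


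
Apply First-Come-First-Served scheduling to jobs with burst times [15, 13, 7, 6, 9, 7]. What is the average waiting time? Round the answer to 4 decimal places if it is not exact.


FCFS order (as given): [15, 13, 7, 6, 9, 7]
Waiting times:
  Job 1: wait = 0
  Job 2: wait = 15
  Job 3: wait = 28
  Job 4: wait = 35
  Job 5: wait = 41
  Job 6: wait = 50
Sum of waiting times = 169
Average waiting time = 169/6 = 28.1667

28.1667


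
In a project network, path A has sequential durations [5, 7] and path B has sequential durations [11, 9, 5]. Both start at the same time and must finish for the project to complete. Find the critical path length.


Path A total = 5 + 7 = 12
Path B total = 11 + 9 + 5 = 25
Critical path = longest path = max(12, 25) = 25

25


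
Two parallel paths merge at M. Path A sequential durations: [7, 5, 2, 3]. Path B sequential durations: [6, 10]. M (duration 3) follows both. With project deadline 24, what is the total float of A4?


Forward pass: ES(A4) = sum of predecessors on chain A = 14
EF = ES + duration = 14 + 3 = 17
Backward pass: LF(M) = deadline = 24; LS(M) = 24 - 3 = 21
LF(A4) = LS(M) - sum(successors on chain A) = 21 - 0 = 21
LS = LF - duration = 21 - 3 = 18
Total float = LS - ES = 18 - 14 = 4

4


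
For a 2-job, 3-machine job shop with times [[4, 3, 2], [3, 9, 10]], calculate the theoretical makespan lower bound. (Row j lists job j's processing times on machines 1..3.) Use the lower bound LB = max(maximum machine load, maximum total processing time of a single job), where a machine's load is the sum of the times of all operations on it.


Machine loads:
  Machine 1: 4 + 3 = 7
  Machine 2: 3 + 9 = 12
  Machine 3: 2 + 10 = 12
Max machine load = 12
Job totals:
  Job 1: 9
  Job 2: 22
Max job total = 22
Lower bound = max(12, 22) = 22

22


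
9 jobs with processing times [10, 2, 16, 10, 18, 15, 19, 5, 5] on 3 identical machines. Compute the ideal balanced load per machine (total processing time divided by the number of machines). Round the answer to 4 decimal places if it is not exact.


Total processing time = 10 + 2 + 16 + 10 + 18 + 15 + 19 + 5 + 5 = 100
Number of machines = 3
Ideal balanced load = 100 / 3 = 33.3333

33.3333


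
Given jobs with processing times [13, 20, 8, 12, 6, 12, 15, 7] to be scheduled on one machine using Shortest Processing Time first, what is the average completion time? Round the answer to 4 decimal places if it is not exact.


Sort jobs by processing time (SPT order): [6, 7, 8, 12, 12, 13, 15, 20]
Compute completion times sequentially:
  Job 1: processing = 6, completes at 6
  Job 2: processing = 7, completes at 13
  Job 3: processing = 8, completes at 21
  Job 4: processing = 12, completes at 33
  Job 5: processing = 12, completes at 45
  Job 6: processing = 13, completes at 58
  Job 7: processing = 15, completes at 73
  Job 8: processing = 20, completes at 93
Sum of completion times = 342
Average completion time = 342/8 = 42.75

42.75


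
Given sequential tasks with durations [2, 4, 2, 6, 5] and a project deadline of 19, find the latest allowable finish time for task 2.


LF(activity 2) = deadline - sum of successor durations
Successors: activities 3 through 5 with durations [2, 6, 5]
Sum of successor durations = 13
LF = 19 - 13 = 6

6


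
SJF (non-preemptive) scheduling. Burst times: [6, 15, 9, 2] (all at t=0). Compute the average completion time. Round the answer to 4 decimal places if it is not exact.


SJF order (ascending): [2, 6, 9, 15]
Completion times:
  Job 1: burst=2, C=2
  Job 2: burst=6, C=8
  Job 3: burst=9, C=17
  Job 4: burst=15, C=32
Average completion = 59/4 = 14.75

14.75


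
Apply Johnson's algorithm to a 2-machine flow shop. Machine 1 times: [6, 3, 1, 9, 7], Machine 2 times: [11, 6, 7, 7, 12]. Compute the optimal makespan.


Apply Johnson's rule:
  Group 1 (a <= b): [(3, 1, 7), (2, 3, 6), (1, 6, 11), (5, 7, 12)]
  Group 2 (a > b): [(4, 9, 7)]
Optimal job order: [3, 2, 1, 5, 4]
Schedule:
  Job 3: M1 done at 1, M2 done at 8
  Job 2: M1 done at 4, M2 done at 14
  Job 1: M1 done at 10, M2 done at 25
  Job 5: M1 done at 17, M2 done at 37
  Job 4: M1 done at 26, M2 done at 44
Makespan = 44

44


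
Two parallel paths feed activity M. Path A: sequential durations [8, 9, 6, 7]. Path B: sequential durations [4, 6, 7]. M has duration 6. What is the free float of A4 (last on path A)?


ES(A4) = sum of predecessors on chain A = 23
EF(A4) = ES + duration = 23 + 7 = 30
Successor of A4 is M. ES(M) = max(sum(A), sum(B)) = max(30, 17) = 30
Free float = ES(successor) - EF(current) = 30 - 30 = 0

0


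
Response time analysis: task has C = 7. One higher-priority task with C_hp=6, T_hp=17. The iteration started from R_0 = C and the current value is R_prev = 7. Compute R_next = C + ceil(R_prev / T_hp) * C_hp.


R_next = C + ceil(R_prev / T_hp) * C_hp
ceil(7 / 17) = ceil(0.4118) = 1
Interference = 1 * 6 = 6
R_next = 7 + 6 = 13

13


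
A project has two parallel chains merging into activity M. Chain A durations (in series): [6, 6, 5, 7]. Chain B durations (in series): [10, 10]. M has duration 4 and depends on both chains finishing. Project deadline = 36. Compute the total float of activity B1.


Forward pass: ES(B1) = sum of predecessors on chain B = 0
EF = ES + duration = 0 + 10 = 10
Backward pass: LF(M) = deadline = 36; LS(M) = 36 - 4 = 32
LF(B1) = LS(M) - sum(successors on chain B) = 32 - 10 = 22
LS = LF - duration = 22 - 10 = 12
Total float = LS - ES = 12 - 0 = 12

12


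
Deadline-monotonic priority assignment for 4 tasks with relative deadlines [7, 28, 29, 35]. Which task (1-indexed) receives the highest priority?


Sort tasks by relative deadline (ascending):
  Task 1: deadline = 7
  Task 2: deadline = 28
  Task 3: deadline = 29
  Task 4: deadline = 35
Priority order (highest first): [1, 2, 3, 4]
Highest priority task = 1

1


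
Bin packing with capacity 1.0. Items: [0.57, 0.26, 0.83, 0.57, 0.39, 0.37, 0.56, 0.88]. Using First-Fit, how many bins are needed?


Place items sequentially using First-Fit:
  Item 0.57 -> new Bin 1
  Item 0.26 -> Bin 1 (now 0.83)
  Item 0.83 -> new Bin 2
  Item 0.57 -> new Bin 3
  Item 0.39 -> Bin 3 (now 0.96)
  Item 0.37 -> new Bin 4
  Item 0.56 -> Bin 4 (now 0.93)
  Item 0.88 -> new Bin 5
Total bins used = 5

5


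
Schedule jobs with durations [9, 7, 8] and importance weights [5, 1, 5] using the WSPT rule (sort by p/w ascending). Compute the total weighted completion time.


Compute p/w ratios and sort ascending (WSPT): [(8, 5), (9, 5), (7, 1)]
Compute weighted completion times:
  Job (p=8,w=5): C=8, w*C=5*8=40
  Job (p=9,w=5): C=17, w*C=5*17=85
  Job (p=7,w=1): C=24, w*C=1*24=24
Total weighted completion time = 149

149


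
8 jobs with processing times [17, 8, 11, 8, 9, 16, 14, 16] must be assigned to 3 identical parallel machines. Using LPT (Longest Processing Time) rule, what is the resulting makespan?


Sort jobs in decreasing order (LPT): [17, 16, 16, 14, 11, 9, 8, 8]
Assign each job to the least loaded machine:
  Machine 1: jobs [17, 9, 8], load = 34
  Machine 2: jobs [16, 14], load = 30
  Machine 3: jobs [16, 11, 8], load = 35
Makespan = max load = 35

35


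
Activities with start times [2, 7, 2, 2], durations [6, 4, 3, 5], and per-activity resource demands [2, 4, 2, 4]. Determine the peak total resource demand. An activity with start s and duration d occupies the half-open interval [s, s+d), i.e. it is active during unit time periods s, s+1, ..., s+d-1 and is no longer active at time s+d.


Each activity i is active on [start_i, start_i + duration_i).
Compute total resource usage per time slot:
  t=0: active resources = [], total = 0
  t=1: active resources = [], total = 0
  t=2: active resources = [2, 2, 4], total = 8
  t=3: active resources = [2, 2, 4], total = 8
  t=4: active resources = [2, 2, 4], total = 8
  t=5: active resources = [2, 4], total = 6
  t=6: active resources = [2, 4], total = 6
  t=7: active resources = [2, 4], total = 6
  t=8: active resources = [4], total = 4
  t=9: active resources = [4], total = 4
  t=10: active resources = [4], total = 4
Peak resource demand = 8

8


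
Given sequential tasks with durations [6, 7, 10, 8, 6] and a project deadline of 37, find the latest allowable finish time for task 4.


LF(activity 4) = deadline - sum of successor durations
Successors: activities 5 through 5 with durations [6]
Sum of successor durations = 6
LF = 37 - 6 = 31

31


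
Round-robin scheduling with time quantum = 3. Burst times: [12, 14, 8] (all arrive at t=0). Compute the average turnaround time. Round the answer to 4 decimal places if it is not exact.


Time quantum = 3
Execution trace:
  J1 runs 3 units, time = 3
  J2 runs 3 units, time = 6
  J3 runs 3 units, time = 9
  J1 runs 3 units, time = 12
  J2 runs 3 units, time = 15
  J3 runs 3 units, time = 18
  J1 runs 3 units, time = 21
  J2 runs 3 units, time = 24
  J3 runs 2 units, time = 26
  J1 runs 3 units, time = 29
  J2 runs 3 units, time = 32
  J2 runs 2 units, time = 34
Finish times: [29, 34, 26]
Average turnaround = 89/3 = 29.6667

29.6667


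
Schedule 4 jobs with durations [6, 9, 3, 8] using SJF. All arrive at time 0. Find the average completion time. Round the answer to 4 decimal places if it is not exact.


SJF order (ascending): [3, 6, 8, 9]
Completion times:
  Job 1: burst=3, C=3
  Job 2: burst=6, C=9
  Job 3: burst=8, C=17
  Job 4: burst=9, C=26
Average completion = 55/4 = 13.75

13.75


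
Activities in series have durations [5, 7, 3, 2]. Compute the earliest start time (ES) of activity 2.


Activity 2 starts after activities 1 through 1 complete.
Predecessor durations: [5]
ES = 5 = 5

5


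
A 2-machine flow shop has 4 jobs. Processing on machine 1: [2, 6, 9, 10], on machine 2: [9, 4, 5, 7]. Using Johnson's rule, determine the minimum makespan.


Apply Johnson's rule:
  Group 1 (a <= b): [(1, 2, 9)]
  Group 2 (a > b): [(4, 10, 7), (3, 9, 5), (2, 6, 4)]
Optimal job order: [1, 4, 3, 2]
Schedule:
  Job 1: M1 done at 2, M2 done at 11
  Job 4: M1 done at 12, M2 done at 19
  Job 3: M1 done at 21, M2 done at 26
  Job 2: M1 done at 27, M2 done at 31
Makespan = 31

31


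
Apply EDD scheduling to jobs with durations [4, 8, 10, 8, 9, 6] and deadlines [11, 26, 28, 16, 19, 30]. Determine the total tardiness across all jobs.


Sort by due date (EDD order): [(4, 11), (8, 16), (9, 19), (8, 26), (10, 28), (6, 30)]
Compute completion times and tardiness:
  Job 1: p=4, d=11, C=4, tardiness=max(0,4-11)=0
  Job 2: p=8, d=16, C=12, tardiness=max(0,12-16)=0
  Job 3: p=9, d=19, C=21, tardiness=max(0,21-19)=2
  Job 4: p=8, d=26, C=29, tardiness=max(0,29-26)=3
  Job 5: p=10, d=28, C=39, tardiness=max(0,39-28)=11
  Job 6: p=6, d=30, C=45, tardiness=max(0,45-30)=15
Total tardiness = 31

31


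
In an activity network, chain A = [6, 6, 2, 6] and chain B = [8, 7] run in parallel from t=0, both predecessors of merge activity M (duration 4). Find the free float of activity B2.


ES(B2) = sum of predecessors on chain B = 8
EF(B2) = ES + duration = 8 + 7 = 15
Successor of B2 is M. ES(M) = max(sum(A), sum(B)) = max(20, 15) = 20
Free float = ES(successor) - EF(current) = 20 - 15 = 5

5


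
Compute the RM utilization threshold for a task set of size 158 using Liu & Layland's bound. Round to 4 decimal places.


Compute 2^(1/158) = 1.0043966445
Subtract 1: 1.0043966445 - 1 = 0.0043966445
Multiply by n: 158 * 0.0043966445 = 0.6946698310
Round to 4 dp: 0.6947

0.6947


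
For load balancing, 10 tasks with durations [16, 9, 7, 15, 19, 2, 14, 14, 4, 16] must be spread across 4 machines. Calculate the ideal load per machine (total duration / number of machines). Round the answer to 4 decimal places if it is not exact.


Total processing time = 16 + 9 + 7 + 15 + 19 + 2 + 14 + 14 + 4 + 16 = 116
Number of machines = 4
Ideal balanced load = 116 / 4 = 29.0

29.0


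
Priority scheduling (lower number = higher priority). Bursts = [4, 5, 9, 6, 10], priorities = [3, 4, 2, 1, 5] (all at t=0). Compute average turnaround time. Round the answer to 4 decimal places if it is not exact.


Sort by priority (ascending = highest first):
Order: [(1, 6), (2, 9), (3, 4), (4, 5), (5, 10)]
Completion times:
  Priority 1, burst=6, C=6
  Priority 2, burst=9, C=15
  Priority 3, burst=4, C=19
  Priority 4, burst=5, C=24
  Priority 5, burst=10, C=34
Average turnaround = 98/5 = 19.6

19.6


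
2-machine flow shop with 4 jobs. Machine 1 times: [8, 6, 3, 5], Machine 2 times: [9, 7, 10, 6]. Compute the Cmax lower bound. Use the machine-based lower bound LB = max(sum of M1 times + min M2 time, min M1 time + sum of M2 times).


LB1 = sum(M1 times) + min(M2 times) = 22 + 6 = 28
LB2 = min(M1 times) + sum(M2 times) = 3 + 32 = 35
Lower bound = max(LB1, LB2) = max(28, 35) = 35

35


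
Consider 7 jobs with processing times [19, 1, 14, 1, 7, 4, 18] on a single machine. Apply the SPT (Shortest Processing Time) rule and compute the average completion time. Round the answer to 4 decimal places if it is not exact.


Sort jobs by processing time (SPT order): [1, 1, 4, 7, 14, 18, 19]
Compute completion times sequentially:
  Job 1: processing = 1, completes at 1
  Job 2: processing = 1, completes at 2
  Job 3: processing = 4, completes at 6
  Job 4: processing = 7, completes at 13
  Job 5: processing = 14, completes at 27
  Job 6: processing = 18, completes at 45
  Job 7: processing = 19, completes at 64
Sum of completion times = 158
Average completion time = 158/7 = 22.5714

22.5714


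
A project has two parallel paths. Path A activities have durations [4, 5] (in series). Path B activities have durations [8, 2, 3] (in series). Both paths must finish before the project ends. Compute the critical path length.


Path A total = 4 + 5 = 9
Path B total = 8 + 2 + 3 = 13
Critical path = longest path = max(9, 13) = 13

13


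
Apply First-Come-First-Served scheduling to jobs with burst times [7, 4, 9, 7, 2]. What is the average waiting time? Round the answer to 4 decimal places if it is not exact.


FCFS order (as given): [7, 4, 9, 7, 2]
Waiting times:
  Job 1: wait = 0
  Job 2: wait = 7
  Job 3: wait = 11
  Job 4: wait = 20
  Job 5: wait = 27
Sum of waiting times = 65
Average waiting time = 65/5 = 13.0

13.0


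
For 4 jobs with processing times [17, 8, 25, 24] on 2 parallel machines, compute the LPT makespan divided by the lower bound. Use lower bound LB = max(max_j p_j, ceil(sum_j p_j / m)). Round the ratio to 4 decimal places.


LPT order: [25, 24, 17, 8]
Machine loads after assignment: [33, 41]
LPT makespan = 41
Lower bound = max(max_job, ceil(total/2)) = max(25, 37) = 37
Ratio = 41 / 37 = 1.1081

1.1081


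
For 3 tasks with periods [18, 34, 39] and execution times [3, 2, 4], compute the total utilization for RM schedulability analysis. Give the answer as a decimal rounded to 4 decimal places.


Compute individual utilizations (exact fractions):
  Task 1: C/T = 3/18 = 1/6 (approx. 0.1667)
  Task 2: C/T = 2/34 = 1/17 (approx. 0.0588)
  Task 3: C/T = 4/39 (approx. 0.1026)
Total utilization U = 1/6 + 1/17 + 4/39 = 145/442
Rounded to 4 decimal places: U = 0.3281
RM (Liu & Layland) bound for 3 tasks = 0.779763; compare with U = 145/442 (approx. 0.328054)
U <= bound, so schedulable by RM sufficient condition.

0.3281


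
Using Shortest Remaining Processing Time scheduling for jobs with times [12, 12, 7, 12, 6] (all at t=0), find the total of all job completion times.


Since all jobs arrive at t=0, SRPT equals SPT ordering.
SPT order: [6, 7, 12, 12, 12]
Completion times:
  Job 1: p=6, C=6
  Job 2: p=7, C=13
  Job 3: p=12, C=25
  Job 4: p=12, C=37
  Job 5: p=12, C=49
Total completion time = 6 + 13 + 25 + 37 + 49 = 130

130


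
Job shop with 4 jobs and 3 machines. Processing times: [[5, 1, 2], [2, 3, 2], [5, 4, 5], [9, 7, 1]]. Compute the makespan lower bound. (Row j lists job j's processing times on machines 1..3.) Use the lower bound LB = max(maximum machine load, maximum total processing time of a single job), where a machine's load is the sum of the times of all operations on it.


Machine loads:
  Machine 1: 5 + 2 + 5 + 9 = 21
  Machine 2: 1 + 3 + 4 + 7 = 15
  Machine 3: 2 + 2 + 5 + 1 = 10
Max machine load = 21
Job totals:
  Job 1: 8
  Job 2: 7
  Job 3: 14
  Job 4: 17
Max job total = 17
Lower bound = max(21, 17) = 21

21
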